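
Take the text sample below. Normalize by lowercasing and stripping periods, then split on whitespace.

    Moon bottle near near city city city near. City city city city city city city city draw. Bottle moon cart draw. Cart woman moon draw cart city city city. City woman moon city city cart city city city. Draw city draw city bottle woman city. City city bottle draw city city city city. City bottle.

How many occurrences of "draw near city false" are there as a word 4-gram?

0

Scanning the 52 overlapping 4-gram windows for "draw near city false":
  (none found)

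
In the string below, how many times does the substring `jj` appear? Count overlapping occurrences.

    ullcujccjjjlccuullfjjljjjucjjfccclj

6

Sliding a length-2 window over the 35 characters (34 positions):
  position 9–10: jj
  position 10–11: jj
  position 20–21: jj
  position 23–24: jj
  position 24–25: jj
  position 28–29: jj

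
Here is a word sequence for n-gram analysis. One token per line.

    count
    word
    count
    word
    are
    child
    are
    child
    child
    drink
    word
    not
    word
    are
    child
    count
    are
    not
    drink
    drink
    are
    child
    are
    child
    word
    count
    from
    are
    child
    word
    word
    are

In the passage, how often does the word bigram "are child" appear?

6

Scanning the 31 overlapping bigram windows for "are child":
  position 5–6: are child
  position 7–8: are child
  position 14–15: are child
  position 21–22: are child
  position 23–24: are child
  position 28–29: are child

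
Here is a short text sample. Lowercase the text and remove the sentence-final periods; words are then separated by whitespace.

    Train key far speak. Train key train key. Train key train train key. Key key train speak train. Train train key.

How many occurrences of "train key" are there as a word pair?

Scanning the 20 overlapping bigram windows for "train key":
  position 1–2: train key
  position 5–6: train key
  position 7–8: train key
  position 9–10: train key
  position 12–13: train key
  position 20–21: train key

6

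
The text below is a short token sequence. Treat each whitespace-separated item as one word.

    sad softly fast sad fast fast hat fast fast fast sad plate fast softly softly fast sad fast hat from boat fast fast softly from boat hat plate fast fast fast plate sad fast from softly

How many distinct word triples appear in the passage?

31

36 tokens → 34 trigram windows in total.
Repeated trigrams (each contributes count−1 duplicates):
  fast fast fast: 2
  fast sad fast: 2
  softly fast sad: 2
3 duplicate windows → 34 − 3 = 31 distinct.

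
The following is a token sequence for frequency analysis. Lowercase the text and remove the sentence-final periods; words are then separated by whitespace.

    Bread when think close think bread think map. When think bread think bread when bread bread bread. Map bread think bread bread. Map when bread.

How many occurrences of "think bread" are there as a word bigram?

4

Scanning the 24 overlapping bigram windows for "think bread":
  position 5–6: think bread
  position 10–11: think bread
  position 12–13: think bread
  position 20–21: think bread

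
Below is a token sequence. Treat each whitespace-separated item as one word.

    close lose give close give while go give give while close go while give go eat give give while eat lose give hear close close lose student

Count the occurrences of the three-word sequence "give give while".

2

Scanning the 25 overlapping trigram windows for "give give while":
  position 8–10: give give while
  position 17–19: give give while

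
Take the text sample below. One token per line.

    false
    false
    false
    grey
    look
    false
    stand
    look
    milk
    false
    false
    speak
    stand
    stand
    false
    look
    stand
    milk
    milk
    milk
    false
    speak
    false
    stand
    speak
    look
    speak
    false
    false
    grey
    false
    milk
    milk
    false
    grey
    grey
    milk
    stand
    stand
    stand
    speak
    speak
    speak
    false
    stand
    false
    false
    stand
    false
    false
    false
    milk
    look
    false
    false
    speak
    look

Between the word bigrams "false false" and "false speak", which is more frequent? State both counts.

"false false": 8 occurrences
"false speak": 3 occurrences

"false false" (8 vs 3)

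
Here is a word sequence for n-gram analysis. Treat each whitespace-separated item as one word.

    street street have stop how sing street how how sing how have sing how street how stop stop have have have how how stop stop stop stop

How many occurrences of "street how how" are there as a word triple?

Scanning the 25 overlapping trigram windows for "street how how":
  position 7–9: street how how

1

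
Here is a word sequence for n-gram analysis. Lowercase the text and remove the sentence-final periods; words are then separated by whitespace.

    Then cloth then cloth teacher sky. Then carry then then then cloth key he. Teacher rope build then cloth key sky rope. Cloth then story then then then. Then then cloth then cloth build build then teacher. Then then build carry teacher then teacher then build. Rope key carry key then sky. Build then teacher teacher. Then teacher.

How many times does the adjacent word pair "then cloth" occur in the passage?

Scanning the 57 overlapping bigram windows for "then cloth":
  position 1–2: then cloth
  position 3–4: then cloth
  position 11–12: then cloth
  position 18–19: then cloth
  position 30–31: then cloth
  position 32–33: then cloth

6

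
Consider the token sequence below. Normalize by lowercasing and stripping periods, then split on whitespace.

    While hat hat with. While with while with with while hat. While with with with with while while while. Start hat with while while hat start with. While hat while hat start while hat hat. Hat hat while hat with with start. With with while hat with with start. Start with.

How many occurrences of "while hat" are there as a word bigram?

Scanning the 50 overlapping bigram windows for "while hat":
  position 1–2: while hat
  position 10–11: while hat
  position 24–25: while hat
  position 28–29: while hat
  position 30–31: while hat
  position 33–34: while hat
  position 38–39: while hat
  position 45–46: while hat

8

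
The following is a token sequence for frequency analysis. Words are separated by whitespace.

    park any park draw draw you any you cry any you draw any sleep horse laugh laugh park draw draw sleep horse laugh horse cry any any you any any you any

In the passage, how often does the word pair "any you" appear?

Scanning the 31 overlapping bigram windows for "any you":
  position 7–8: any you
  position 10–11: any you
  position 27–28: any you
  position 30–31: any you

4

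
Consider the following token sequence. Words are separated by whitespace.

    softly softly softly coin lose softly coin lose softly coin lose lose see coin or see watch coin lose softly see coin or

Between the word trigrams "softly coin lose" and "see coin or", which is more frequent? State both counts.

"softly coin lose" (3 vs 2)

"softly coin lose": 3 occurrences
"see coin or": 2 occurrences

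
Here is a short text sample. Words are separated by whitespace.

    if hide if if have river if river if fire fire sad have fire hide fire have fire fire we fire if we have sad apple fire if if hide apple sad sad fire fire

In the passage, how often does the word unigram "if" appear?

8

Scanning the 35 tokens for "if":
  position 1: if
  position 3: if
  position 4: if
  position 7: if
  position 9: if
  position 22: if
  position 28: if
  position 29: if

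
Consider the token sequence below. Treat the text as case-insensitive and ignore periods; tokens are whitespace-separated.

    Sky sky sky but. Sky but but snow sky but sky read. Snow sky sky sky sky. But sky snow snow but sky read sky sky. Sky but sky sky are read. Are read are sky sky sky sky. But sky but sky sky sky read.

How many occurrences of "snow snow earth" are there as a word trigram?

0

Scanning the 44 overlapping trigram windows for "snow snow earth":
  (none found)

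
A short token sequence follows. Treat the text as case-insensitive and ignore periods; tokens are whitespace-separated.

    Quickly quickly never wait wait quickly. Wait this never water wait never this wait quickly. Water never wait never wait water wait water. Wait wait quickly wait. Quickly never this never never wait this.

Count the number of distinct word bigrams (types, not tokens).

17

34 tokens → 33 bigram windows in total.
Repeated bigrams (each contributes count−1 duplicates):
  never wait: 4
  wait quickly: 4
  water wait: 3
  never this: 2
  quickly never: 2
  quickly wait: 2
  this never: 2
  wait never: 2
  … (3 more repeated)
16 duplicate windows → 33 − 16 = 17 distinct.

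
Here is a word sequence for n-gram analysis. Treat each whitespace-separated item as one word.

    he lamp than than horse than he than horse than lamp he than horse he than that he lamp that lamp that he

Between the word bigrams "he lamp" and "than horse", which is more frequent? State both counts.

"he lamp": 2 occurrences
"than horse": 3 occurrences

"than horse" (3 vs 2)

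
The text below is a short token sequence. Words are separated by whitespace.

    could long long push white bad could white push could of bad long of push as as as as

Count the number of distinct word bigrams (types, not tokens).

19 tokens → 18 bigram windows in total.
Repeated bigrams (each contributes count−1 duplicates):
  as as: 3
2 duplicate windows → 18 − 2 = 16 distinct.

16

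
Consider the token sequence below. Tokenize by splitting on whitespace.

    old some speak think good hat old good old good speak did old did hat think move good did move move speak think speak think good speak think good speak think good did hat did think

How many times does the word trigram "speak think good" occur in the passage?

Scanning the 34 overlapping trigram windows for "speak think good":
  position 3–5: speak think good
  position 24–26: speak think good
  position 27–29: speak think good
  position 30–32: speak think good

4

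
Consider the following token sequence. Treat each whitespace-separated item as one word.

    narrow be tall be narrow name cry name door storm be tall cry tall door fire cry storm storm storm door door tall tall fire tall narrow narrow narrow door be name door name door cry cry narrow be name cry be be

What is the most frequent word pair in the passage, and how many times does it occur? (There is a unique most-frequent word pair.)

Bigram frequencies (highest first):
  name door: 3
  narrow be: 2
  be tall: 2
  name cry: 2
  storm storm: 2
  narrow narrow: 2
  … (28 more, each ≤ 2)

"name door", 3 times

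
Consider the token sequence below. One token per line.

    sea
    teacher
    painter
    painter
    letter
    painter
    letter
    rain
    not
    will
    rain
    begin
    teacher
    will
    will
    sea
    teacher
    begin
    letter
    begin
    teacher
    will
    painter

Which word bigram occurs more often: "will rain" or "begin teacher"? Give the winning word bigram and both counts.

"will rain": 1 occurrence
"begin teacher": 2 occurrences

"begin teacher" (2 vs 1)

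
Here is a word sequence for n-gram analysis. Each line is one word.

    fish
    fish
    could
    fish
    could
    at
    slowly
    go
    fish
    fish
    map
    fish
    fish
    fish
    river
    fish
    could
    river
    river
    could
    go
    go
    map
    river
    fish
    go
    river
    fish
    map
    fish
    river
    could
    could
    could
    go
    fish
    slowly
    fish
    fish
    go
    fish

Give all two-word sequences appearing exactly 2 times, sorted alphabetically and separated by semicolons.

Bigram counts meeting the condition (exactly 2 times):
  could could: 2
  could go: 2
  fish go: 2
  fish map: 2
  fish river: 2
  map fish: 2
  river could: 2

could could; could go; fish go; fish map; fish river; map fish; river could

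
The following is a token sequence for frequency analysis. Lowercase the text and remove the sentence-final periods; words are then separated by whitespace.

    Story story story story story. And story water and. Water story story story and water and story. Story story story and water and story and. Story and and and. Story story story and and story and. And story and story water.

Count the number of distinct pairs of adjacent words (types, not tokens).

41 tokens → 40 bigram windows in total.
Repeated bigrams (each contributes count−1 duplicates):
  story story: 11
  and story: 8
  story and: 8
  and and: 4
  and water: 3
  water and: 3
  story water: 2
32 duplicate windows → 40 − 32 = 8 distinct.

8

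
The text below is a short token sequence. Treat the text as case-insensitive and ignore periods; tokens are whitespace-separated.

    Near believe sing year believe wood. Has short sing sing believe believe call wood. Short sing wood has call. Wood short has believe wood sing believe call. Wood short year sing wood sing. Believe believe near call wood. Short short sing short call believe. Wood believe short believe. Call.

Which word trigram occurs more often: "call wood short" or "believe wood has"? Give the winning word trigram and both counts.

"call wood short": 4 occurrences
"believe wood has": 1 occurrence

"call wood short" (4 vs 1)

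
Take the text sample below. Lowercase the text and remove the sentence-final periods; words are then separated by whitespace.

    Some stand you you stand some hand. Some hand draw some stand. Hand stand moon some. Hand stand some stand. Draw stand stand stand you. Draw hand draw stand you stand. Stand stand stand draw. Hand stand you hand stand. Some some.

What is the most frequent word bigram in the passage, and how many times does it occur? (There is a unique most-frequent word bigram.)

"stand stand", 5 times

Bigram frequencies (highest first):
  stand stand: 5
  stand you: 4
  hand stand: 4
  some stand: 3
  stand some: 3
  some hand: 3
  … (14 more, each ≤ 2)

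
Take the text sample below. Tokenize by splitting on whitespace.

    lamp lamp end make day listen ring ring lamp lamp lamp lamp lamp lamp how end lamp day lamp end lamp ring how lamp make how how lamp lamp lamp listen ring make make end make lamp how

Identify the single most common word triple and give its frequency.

"lamp lamp lamp", 5 times

Trigram frequencies (highest first):
  lamp lamp lamp: 5
  lamp lamp end: 1
  lamp end make: 1
  end make day: 1
  make day listen: 1
  day listen ring: 1
  … (26 more, each ≤ 1)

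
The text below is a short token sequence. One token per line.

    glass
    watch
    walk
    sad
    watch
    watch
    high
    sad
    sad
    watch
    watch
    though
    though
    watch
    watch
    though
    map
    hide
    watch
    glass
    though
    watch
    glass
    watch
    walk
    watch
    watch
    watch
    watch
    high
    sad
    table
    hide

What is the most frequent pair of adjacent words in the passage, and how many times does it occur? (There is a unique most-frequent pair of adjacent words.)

"watch watch", 6 times

Bigram frequencies (highest first):
  watch watch: 6
  glass watch: 2
  watch walk: 2
  sad watch: 2
  watch high: 2
  high sad: 2
  … (13 more, each ≤ 2)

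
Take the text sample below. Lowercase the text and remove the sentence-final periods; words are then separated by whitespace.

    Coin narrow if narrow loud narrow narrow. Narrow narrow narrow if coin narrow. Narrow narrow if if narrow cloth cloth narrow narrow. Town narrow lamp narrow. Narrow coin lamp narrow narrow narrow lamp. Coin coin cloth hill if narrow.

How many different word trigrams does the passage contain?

39 tokens → 37 trigram windows in total.
Repeated trigrams (each contributes count−1 duplicates):
  narrow narrow narrow: 5
  lamp narrow narrow: 2
  narrow narrow if: 2
6 duplicate windows → 37 − 6 = 31 distinct.

31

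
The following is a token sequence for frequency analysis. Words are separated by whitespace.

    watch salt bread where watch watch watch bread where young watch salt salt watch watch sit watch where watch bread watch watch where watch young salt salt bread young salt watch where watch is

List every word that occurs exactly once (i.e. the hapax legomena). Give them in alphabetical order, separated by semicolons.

Unigram counts meeting the condition (exactly once (i.e. the hapax legomena)):
  is: 1
  sit: 1

is; sit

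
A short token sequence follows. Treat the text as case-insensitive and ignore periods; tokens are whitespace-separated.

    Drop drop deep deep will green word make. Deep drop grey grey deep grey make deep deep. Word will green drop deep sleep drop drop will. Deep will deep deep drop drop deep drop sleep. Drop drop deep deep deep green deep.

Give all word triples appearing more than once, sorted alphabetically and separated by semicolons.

drop deep deep; drop drop deep; sleep drop drop

Trigram counts meeting the condition (more than once):
  drop deep deep: 2
  drop drop deep: 3
  sleep drop drop: 2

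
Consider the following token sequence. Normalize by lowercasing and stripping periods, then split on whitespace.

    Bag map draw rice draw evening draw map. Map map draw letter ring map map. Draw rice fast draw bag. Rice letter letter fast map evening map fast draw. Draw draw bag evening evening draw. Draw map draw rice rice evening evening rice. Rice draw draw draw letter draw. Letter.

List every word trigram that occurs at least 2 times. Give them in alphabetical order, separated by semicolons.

Trigram counts meeting the condition (at least 2 times):
  draw draw draw: 2
  map draw rice: 3
  map map draw: 2

draw draw draw; map draw rice; map map draw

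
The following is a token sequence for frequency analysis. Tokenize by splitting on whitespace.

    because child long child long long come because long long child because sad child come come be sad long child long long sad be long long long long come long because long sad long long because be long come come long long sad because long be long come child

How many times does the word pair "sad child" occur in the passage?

1

Scanning the 48 overlapping bigram windows for "sad child":
  position 13–14: sad child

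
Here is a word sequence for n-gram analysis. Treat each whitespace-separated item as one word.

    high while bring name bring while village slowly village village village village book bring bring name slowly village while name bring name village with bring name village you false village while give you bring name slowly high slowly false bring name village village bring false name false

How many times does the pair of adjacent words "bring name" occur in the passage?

Scanning the 46 overlapping bigram windows for "bring name":
  position 3–4: bring name
  position 15–16: bring name
  position 21–22: bring name
  position 25–26: bring name
  position 34–35: bring name
  position 40–41: bring name

6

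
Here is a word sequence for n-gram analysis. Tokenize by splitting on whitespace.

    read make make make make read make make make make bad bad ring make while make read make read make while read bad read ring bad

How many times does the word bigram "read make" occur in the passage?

Scanning the 25 overlapping bigram windows for "read make":
  position 1–2: read make
  position 6–7: read make
  position 17–18: read make
  position 19–20: read make

4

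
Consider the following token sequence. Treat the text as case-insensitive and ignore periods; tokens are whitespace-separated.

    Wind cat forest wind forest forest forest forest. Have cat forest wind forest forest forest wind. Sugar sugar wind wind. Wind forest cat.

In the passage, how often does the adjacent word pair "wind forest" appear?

3

Scanning the 22 overlapping bigram windows for "wind forest":
  position 4–5: wind forest
  position 12–13: wind forest
  position 21–22: wind forest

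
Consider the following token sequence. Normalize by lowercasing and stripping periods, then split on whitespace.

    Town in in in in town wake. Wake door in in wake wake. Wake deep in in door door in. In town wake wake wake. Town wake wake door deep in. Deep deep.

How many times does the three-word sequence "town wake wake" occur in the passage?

3

Scanning the 31 overlapping trigram windows for "town wake wake":
  position 6–8: town wake wake
  position 22–24: town wake wake
  position 26–28: town wake wake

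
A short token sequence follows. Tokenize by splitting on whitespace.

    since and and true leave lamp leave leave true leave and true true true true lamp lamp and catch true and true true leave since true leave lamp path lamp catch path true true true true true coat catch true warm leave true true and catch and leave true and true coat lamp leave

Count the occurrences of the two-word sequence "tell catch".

0

Scanning the 53 overlapping bigram windows for "tell catch":
  (none found)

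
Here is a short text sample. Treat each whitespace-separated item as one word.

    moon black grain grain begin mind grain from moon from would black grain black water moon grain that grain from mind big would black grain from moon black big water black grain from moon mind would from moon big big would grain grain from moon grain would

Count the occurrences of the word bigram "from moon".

5

Scanning the 46 overlapping bigram windows for "from moon":
  position 8–9: from moon
  position 26–27: from moon
  position 33–34: from moon
  position 37–38: from moon
  position 44–45: from moon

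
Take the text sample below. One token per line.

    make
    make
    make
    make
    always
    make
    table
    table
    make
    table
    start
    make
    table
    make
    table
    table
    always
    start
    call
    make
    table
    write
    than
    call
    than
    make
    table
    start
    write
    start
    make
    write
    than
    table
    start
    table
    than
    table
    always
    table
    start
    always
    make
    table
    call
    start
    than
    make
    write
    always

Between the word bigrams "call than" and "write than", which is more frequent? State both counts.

"write than" (2 vs 1)

"call than": 1 occurrence
"write than": 2 occurrences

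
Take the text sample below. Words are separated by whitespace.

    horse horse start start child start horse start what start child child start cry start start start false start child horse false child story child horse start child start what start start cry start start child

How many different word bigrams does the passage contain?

36 tokens → 35 bigram windows in total.
Repeated bigrams (each contributes count−1 duplicates):
  start child: 5
  start start: 5
  child start: 3
  horse start: 3
  child horse: 2
  cry start: 2
  start cry: 2
  start what: 2
  … (1 more repeated)
17 duplicate windows → 35 − 17 = 18 distinct.

18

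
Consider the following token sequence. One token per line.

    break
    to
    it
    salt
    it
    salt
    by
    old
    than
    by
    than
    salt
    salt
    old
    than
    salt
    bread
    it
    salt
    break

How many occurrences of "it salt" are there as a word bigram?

3

Scanning the 19 overlapping bigram windows for "it salt":
  position 3–4: it salt
  position 5–6: it salt
  position 18–19: it salt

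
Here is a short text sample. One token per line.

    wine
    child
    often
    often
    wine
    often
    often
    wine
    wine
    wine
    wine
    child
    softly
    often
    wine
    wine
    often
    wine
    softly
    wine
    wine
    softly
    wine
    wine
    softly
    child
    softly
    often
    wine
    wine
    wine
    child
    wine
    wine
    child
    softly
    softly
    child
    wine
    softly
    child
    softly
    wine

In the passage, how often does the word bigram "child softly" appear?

Scanning the 42 overlapping bigram windows for "child softly":
  position 12–13: child softly
  position 26–27: child softly
  position 35–36: child softly
  position 41–42: child softly

4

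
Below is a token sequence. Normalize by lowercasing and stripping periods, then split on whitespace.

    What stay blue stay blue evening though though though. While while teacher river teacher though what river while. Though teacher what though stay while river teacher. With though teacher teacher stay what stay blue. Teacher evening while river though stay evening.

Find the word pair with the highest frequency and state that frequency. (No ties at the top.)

"stay blue", 3 times

Bigram frequencies (highest first):
  stay blue: 3
  what stay: 2
  though though: 2
  river teacher: 2
  though teacher: 2
  though stay: 2
  … (26 more, each ≤ 2)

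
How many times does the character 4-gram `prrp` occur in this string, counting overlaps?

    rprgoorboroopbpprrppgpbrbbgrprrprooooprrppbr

Sliding a length-4 window over the 44 characters (41 positions):
  position 16–19: prrp
  position 29–32: prrp
  position 38–41: prrp

3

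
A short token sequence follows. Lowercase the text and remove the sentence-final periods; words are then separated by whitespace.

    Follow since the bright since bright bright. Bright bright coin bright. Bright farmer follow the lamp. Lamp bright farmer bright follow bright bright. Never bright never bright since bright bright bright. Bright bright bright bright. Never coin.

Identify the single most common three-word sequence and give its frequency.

"bright bright bright", 7 times

Trigram frequencies (highest first):
  bright bright bright: 7
  bright since bright: 2
  since bright bright: 2
  bright bright never: 2
  bright never bright: 2
  follow since the: 1
  … (19 more, each ≤ 1)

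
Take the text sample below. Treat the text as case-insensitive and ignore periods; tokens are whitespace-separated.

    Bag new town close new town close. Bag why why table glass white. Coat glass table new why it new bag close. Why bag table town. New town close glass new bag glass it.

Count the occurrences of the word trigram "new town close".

3

Scanning the 32 overlapping trigram windows for "new town close":
  position 2–4: new town close
  position 5–7: new town close
  position 27–29: new town close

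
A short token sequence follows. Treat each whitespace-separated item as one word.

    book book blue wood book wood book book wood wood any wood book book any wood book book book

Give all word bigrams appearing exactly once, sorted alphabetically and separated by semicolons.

Bigram counts meeting the condition (exactly once):
  blue wood: 1
  book any: 1
  book blue: 1
  wood any: 1
  wood wood: 1

blue wood; book any; book blue; wood any; wood wood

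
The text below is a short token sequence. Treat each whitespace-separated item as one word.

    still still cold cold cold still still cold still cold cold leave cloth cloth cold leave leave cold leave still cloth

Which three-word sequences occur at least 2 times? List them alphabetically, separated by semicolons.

Trigram counts meeting the condition (at least 2 times):
  still cold cold: 2
  still still cold: 2

still cold cold; still still cold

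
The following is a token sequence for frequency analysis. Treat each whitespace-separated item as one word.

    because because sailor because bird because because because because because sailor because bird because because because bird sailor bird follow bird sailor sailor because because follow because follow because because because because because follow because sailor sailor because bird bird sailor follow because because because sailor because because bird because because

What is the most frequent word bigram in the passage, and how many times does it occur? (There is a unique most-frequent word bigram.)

"because because", 16 times

Bigram frequencies (highest first):
  because because: 16
  sailor because: 5
  because bird: 5
  because sailor: 4
  follow because: 4
  bird because: 3
  … (8 more, each ≤ 3)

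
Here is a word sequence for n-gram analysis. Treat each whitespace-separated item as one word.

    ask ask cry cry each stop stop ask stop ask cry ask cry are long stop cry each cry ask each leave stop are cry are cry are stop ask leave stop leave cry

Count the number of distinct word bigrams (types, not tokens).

23

34 tokens → 33 bigram windows in total.
Repeated bigrams (each contributes count−1 duplicates):
  ask cry: 3
  cry are: 3
  stop ask: 3
  are cry: 2
  cry ask: 2
  cry each: 2
  leave stop: 2
10 duplicate windows → 33 − 10 = 23 distinct.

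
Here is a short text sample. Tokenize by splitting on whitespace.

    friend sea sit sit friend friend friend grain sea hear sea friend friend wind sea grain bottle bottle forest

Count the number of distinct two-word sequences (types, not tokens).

16

19 tokens → 18 bigram windows in total.
Repeated bigrams (each contributes count−1 duplicates):
  friend friend: 3
2 duplicate windows → 18 − 2 = 16 distinct.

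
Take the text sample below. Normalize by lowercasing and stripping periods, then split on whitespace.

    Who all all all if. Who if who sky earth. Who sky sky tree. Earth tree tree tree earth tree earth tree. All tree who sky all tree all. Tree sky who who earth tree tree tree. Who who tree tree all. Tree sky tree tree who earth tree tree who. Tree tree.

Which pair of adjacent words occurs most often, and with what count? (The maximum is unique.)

Bigram frequencies (highest first):
  tree tree: 8
  earth tree: 5
  all tree: 4
  tree who: 4
  who sky: 3
  tree earth: 3
  … (16 more, each ≤ 3)

"tree tree", 8 times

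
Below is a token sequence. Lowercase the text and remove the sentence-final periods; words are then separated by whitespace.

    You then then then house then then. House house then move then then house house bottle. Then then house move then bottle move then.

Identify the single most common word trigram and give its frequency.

Trigram frequencies (highest first):
  then then house: 4
  then house house: 2
  you then then: 1
  then then then: 1
  then house then: 1
  house then then: 1
  … (12 more, each ≤ 1)

"then then house", 4 times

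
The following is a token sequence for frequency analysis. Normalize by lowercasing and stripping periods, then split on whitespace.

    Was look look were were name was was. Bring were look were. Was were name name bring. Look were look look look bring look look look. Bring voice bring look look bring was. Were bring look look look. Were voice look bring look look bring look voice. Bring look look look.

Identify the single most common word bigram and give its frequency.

Bigram frequencies (highest first):
  look look: 11
  bring look: 7
  look bring: 5
  look were: 4
  were name: 2
  were look: 2
  … (17 more, each ≤ 2)

"look look", 11 times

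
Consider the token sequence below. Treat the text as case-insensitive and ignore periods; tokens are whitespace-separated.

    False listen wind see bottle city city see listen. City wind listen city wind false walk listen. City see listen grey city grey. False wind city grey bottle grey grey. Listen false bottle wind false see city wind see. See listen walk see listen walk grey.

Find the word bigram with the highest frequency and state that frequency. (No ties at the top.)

"see listen", 4 times

Bigram frequencies (highest first):
  see listen: 4
  listen city: 3
  city wind: 3
  wind see: 2
  city see: 2
  wind false: 2
  … (27 more, each ≤ 2)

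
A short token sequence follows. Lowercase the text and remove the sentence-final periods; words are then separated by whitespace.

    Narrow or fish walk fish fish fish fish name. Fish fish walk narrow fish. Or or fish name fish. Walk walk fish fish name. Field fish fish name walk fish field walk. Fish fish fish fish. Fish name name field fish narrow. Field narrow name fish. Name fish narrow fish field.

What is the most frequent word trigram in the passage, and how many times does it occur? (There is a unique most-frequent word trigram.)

"fish fish fish", 5 times

Trigram frequencies (highest first):
  fish fish fish: 5
  fish fish name: 4
  walk fish fish: 3
  fish name fish: 3
  name field fish: 2
  narrow or fish: 1
  … (31 more, each ≤ 1)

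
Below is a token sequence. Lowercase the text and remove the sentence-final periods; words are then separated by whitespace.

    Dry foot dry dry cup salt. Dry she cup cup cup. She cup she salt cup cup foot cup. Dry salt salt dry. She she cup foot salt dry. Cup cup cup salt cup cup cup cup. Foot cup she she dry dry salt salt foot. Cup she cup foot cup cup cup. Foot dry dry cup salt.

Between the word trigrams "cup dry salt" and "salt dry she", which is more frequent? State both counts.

"salt dry she" (2 vs 1)

"cup dry salt": 1 occurrence
"salt dry she": 2 occurrences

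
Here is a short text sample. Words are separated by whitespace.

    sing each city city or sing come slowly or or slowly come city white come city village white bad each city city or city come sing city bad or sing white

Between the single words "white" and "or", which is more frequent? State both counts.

"or" (5 vs 3)

"white": 3 occurrences
"or": 5 occurrences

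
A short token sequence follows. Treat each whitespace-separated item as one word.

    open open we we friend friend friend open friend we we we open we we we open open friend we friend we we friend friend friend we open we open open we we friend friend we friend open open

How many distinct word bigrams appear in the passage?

39 tokens → 38 bigram windows in total.
Repeated bigrams (each contributes count−1 duplicates):
  we we: 7
  friend friend: 5
  friend we: 5
  we friend: 5
  open open: 4
  open we: 4
  we open: 4
  friend open: 2
  … (1 more repeated)
29 duplicate windows → 38 − 29 = 9 distinct.

9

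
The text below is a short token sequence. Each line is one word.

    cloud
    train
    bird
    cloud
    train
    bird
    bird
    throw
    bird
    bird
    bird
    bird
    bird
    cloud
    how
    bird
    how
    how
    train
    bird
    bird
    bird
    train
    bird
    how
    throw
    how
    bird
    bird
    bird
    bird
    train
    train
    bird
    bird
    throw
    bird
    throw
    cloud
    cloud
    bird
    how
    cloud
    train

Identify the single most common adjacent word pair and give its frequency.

"bird bird", 11 times

Bigram frequencies (highest first):
  bird bird: 11
  train bird: 5
  cloud train: 3
  bird throw: 3
  bird how: 3
  bird cloud: 2
  … (13 more, each ≤ 2)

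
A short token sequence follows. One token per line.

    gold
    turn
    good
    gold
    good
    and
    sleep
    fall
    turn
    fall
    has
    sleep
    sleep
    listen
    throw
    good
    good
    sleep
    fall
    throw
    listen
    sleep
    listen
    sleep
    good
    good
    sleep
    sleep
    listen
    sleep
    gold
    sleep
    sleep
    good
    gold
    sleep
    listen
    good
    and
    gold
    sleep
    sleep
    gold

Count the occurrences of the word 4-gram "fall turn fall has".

1

Scanning the 40 overlapping 4-gram windows for "fall turn fall has":
  position 8–11: fall turn fall has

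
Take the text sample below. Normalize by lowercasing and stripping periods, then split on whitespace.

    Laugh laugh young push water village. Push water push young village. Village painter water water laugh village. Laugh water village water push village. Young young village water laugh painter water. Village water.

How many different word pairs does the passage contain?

32 tokens → 31 bigram windows in total.
Repeated bigrams (each contributes count−1 duplicates):
  village water: 3
  water village: 3
  painter water: 2
  push water: 2
  water laugh: 2
  water push: 2
  young village: 2
9 duplicate windows → 31 − 9 = 22 distinct.

22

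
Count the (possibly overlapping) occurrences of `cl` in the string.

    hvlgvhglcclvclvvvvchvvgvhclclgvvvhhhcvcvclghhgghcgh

Sliding a length-2 window over the 51 characters (50 positions):
  position 10–11: cl
  position 13–14: cl
  position 26–27: cl
  position 28–29: cl
  position 41–42: cl

5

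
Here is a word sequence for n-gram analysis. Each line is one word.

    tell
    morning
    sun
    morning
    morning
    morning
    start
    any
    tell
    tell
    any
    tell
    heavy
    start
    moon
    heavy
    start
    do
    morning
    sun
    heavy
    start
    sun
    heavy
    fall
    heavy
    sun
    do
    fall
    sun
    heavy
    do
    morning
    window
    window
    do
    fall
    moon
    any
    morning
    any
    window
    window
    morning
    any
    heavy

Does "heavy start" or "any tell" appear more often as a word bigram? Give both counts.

"heavy start": 3 occurrences
"any tell": 2 occurrences

"heavy start" (3 vs 2)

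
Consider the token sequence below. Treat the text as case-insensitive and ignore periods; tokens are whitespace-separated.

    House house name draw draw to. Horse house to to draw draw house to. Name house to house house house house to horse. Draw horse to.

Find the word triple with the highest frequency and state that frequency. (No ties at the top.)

Trigram frequencies (highest first):
  house house house: 2
  house house name: 1
  house name draw: 1
  name draw draw: 1
  draw draw to: 1
  draw to horse: 1
  … (17 more, each ≤ 1)

"house house house", 2 times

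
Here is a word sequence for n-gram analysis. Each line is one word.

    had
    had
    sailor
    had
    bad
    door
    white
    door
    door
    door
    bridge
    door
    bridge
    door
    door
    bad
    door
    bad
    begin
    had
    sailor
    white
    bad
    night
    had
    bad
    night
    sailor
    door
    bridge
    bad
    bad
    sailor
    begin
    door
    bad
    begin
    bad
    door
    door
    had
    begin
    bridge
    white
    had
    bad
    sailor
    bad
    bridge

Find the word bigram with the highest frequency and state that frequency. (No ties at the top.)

Bigram frequencies (highest first):
  door door: 4
  had bad: 3
  bad door: 3
  door bridge: 3
  door bad: 3
  had sailor: 2
  … (26 more, each ≤ 2)

"door door", 4 times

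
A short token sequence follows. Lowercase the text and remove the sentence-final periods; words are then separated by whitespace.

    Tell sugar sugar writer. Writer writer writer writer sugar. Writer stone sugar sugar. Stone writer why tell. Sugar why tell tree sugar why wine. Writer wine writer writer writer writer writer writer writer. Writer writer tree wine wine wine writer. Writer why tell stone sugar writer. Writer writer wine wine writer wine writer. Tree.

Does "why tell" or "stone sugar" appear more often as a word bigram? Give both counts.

"why tell": 3 occurrences
"stone sugar": 2 occurrences

"why tell" (3 vs 2)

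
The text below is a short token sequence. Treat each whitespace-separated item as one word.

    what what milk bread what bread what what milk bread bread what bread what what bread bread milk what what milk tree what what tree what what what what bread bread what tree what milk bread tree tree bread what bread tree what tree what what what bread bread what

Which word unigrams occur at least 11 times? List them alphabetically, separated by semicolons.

Unigram counts meeting the condition (at least 11 times):
  bread: 14
  what: 24

bread; what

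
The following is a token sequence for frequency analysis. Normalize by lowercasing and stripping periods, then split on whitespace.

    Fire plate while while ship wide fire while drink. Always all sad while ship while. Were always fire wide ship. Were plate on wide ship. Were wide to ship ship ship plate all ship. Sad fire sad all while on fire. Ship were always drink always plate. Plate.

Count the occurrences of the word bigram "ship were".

3

Scanning the 47 overlapping bigram windows for "ship were":
  position 20–21: ship were
  position 25–26: ship were
  position 42–43: ship were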